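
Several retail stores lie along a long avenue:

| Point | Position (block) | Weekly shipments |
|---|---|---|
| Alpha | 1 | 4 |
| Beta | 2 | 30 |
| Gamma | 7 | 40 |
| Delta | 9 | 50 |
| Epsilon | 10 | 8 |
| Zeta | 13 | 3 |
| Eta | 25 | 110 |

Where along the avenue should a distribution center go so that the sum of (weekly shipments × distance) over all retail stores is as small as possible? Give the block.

For a sum of weighted absolute distances on a line, the optimum is the weighted median (not the mean). Total weight W = 245; half-weight = 122.5.
Sort by position and accumulate weight:
  block 1 (Alpha, w=4) → cum 4
  block 2 (Beta, w=30) → cum 34
  block 7 (Gamma, w=40) → cum 74
  block 9 (Delta, w=50) → cum 124  ≥ 122.5 → median here
  block 10 (Epsilon, w=8) → cum 132
  block 13 (Zeta, w=3) → cum 135
  block 25 (Eta, w=110) → cum 245
Optimal location: block 9.

x = 9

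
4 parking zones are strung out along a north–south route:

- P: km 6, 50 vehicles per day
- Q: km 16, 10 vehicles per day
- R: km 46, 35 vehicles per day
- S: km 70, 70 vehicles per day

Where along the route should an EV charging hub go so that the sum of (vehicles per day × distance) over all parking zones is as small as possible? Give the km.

For a sum of weighted absolute distances on a line, the optimum is the weighted median (not the mean). Total weight W = 165; half-weight = 82.5.
Sort by position and accumulate weight:
  km 6 (P, w=50) → cum 50
  km 16 (Q, w=10) → cum 60
  km 46 (R, w=35) → cum 95  ≥ 82.5 → median here
  km 70 (S, w=70) → cum 165
Optimal location: km 46.

x = 46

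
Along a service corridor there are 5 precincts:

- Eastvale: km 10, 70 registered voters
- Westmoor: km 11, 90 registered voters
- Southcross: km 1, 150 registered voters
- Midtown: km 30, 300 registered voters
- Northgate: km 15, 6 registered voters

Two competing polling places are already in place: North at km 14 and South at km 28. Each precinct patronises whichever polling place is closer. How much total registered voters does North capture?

316

The indifferent point is the midpoint (14+28)/2 = 21; precincts left of it (closer to North at 14) go to North, those right go to South.
  Southcross at 1 (w=150) → North
  Eastvale at 10 (w=70) → North
  Westmoor at 11 (w=90) → North
  Northgate at 15 (w=6) → North
  Midtown at 30 (w=300) → South
North captures 316; South captures 300.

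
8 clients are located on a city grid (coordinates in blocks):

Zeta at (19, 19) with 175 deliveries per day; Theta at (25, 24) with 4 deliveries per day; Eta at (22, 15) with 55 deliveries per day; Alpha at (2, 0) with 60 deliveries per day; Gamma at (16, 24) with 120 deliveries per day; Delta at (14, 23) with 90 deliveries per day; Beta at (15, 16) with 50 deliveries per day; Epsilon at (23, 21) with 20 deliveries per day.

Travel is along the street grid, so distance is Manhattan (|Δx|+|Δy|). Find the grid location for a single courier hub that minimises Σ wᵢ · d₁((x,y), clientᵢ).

(16, 19)

Manhattan distance separates: Σwᵢ(|x−xᵢ|+|y−yᵢ|) = Σwᵢ|x−xᵢ| + Σwᵢ|y−yᵢ|, so x and y are optimised independently as 1-D weighted medians.
Total weight W = 574; half = 287.
x-coordinate, sorted with cumulative weight:
  x=2 (Alpha, w=60) cum 60
  x=14 (Delta, w=90) cum 150
  x=15 (Beta, w=50) cum 200
  x=16 (Gamma, w=120) cum 320  ← median
  x=19 (Zeta, w=175) cum 495
  x=22 (Eta, w=55) cum 550
  x=23 (Epsilon, w=20) cum 570
  x=25 (Theta, w=4) cum 574
⇒ x* = 16
y-coordinate, sorted with cumulative weight:
  y=0 (Alpha, w=60) cum 60
  y=15 (Eta, w=55) cum 115
  y=16 (Beta, w=50) cum 165
  y=19 (Zeta, w=175) cum 340  ← median
  y=21 (Epsilon, w=20) cum 360
  y=23 (Delta, w=90) cum 450
  y=24 (Theta, w=4) cum 454
  y=24 (Gamma, w=120) cum 574
⇒ y* = 19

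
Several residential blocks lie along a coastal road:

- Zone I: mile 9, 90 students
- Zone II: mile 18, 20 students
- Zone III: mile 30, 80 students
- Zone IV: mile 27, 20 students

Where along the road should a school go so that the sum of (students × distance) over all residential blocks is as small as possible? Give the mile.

x = 18

For a sum of weighted absolute distances on a line, the optimum is the weighted median (not the mean). Total weight W = 210; half-weight = 105.
Sort by position and accumulate weight:
  mile 9 (Zone I, w=90) → cum 90
  mile 18 (Zone II, w=20) → cum 110  ≥ 105 → median here
  mile 27 (Zone IV, w=20) → cum 130
  mile 30 (Zone III, w=80) → cum 210
Optimal location: mile 18.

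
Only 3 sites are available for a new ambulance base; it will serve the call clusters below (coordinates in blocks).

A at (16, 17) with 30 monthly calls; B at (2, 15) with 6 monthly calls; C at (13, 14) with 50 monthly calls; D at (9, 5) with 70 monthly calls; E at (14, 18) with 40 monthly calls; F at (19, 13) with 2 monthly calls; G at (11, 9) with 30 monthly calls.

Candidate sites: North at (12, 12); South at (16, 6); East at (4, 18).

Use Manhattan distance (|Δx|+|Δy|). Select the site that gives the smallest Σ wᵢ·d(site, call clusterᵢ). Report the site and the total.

North, total 1654 blocks

Total weighted distance at each candidate:
  North (12, 12): total = 1654
  South (16, 6): total = 2398
  East (4, 18): total = 3250
Minimum is at North with total 1654 blocks.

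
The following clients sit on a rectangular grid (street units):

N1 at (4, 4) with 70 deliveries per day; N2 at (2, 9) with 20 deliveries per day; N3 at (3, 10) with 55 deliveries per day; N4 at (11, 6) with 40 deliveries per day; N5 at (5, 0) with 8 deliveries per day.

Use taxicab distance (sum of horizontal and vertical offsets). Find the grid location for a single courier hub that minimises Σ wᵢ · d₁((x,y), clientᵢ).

Manhattan distance separates: Σwᵢ(|x−xᵢ|+|y−yᵢ|) = Σwᵢ|x−xᵢ| + Σwᵢ|y−yᵢ|, so x and y are optimised independently as 1-D weighted medians.
Total weight W = 193; half = 96.5.
x-coordinate, sorted with cumulative weight:
  x=2 (N2, w=20) cum 20
  x=3 (N3, w=55) cum 75
  x=4 (N1, w=70) cum 145  ← median
  x=5 (N5, w=8) cum 153
  x=11 (N4, w=40) cum 193
⇒ x* = 4
y-coordinate, sorted with cumulative weight:
  y=0 (N5, w=8) cum 8
  y=4 (N1, w=70) cum 78
  y=6 (N4, w=40) cum 118  ← median
  y=9 (N2, w=20) cum 138
  y=10 (N3, w=55) cum 193
⇒ y* = 6

(4, 6)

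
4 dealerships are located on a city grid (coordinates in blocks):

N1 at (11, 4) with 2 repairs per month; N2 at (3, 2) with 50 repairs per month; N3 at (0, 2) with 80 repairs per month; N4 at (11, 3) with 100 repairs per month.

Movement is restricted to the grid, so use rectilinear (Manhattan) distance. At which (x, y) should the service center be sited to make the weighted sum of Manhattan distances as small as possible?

(3, 2)

Manhattan distance separates: Σwᵢ(|x−xᵢ|+|y−yᵢ|) = Σwᵢ|x−xᵢ| + Σwᵢ|y−yᵢ|, so x and y are optimised independently as 1-D weighted medians.
Total weight W = 232; half = 116.
x-coordinate, sorted with cumulative weight:
  x=0 (N3, w=80) cum 80
  x=3 (N2, w=50) cum 130  ← median
  x=11 (N1, w=2) cum 132
  x=11 (N4, w=100) cum 232
⇒ x* = 3
y-coordinate, sorted with cumulative weight:
  y=2 (N2, w=50) cum 50
  y=2 (N3, w=80) cum 130  ← median
  y=3 (N4, w=100) cum 230
  y=4 (N1, w=2) cum 232
⇒ y* = 2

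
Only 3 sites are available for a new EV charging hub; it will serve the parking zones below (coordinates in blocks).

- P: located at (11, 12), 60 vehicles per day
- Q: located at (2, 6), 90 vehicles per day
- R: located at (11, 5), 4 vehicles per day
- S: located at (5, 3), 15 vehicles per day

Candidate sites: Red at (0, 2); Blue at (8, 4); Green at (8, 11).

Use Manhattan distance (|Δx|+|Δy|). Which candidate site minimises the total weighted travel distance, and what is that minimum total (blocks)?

Green, total 1431 blocks

Total weighted distance at each candidate:
  Red (0, 2): total = 1946
  Blue (8, 4): total = 1456
  Green (8, 11): total = 1431
Minimum is at Green with total 1431 blocks.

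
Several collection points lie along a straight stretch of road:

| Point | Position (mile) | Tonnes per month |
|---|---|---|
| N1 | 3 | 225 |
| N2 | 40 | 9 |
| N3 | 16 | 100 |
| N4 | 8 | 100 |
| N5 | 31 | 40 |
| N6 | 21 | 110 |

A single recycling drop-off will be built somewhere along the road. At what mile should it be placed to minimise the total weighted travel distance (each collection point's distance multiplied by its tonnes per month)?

For a sum of weighted absolute distances on a line, the optimum is the weighted median (not the mean). Total weight W = 584; half-weight = 292.
Sort by position and accumulate weight:
  mile 3 (N1, w=225) → cum 225
  mile 8 (N4, w=100) → cum 325  ≥ 292 → median here
  mile 16 (N3, w=100) → cum 425
  mile 21 (N6, w=110) → cum 535
  mile 31 (N5, w=40) → cum 575
  mile 40 (N2, w=9) → cum 584
Optimal location: mile 8.

x = 8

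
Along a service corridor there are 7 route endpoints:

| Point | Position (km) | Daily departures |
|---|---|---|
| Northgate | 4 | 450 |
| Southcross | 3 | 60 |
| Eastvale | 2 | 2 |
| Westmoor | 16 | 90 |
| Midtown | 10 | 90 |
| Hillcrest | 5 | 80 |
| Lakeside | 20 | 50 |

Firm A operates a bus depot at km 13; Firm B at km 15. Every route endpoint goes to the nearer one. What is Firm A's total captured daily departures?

The indifferent point is the midpoint (13+15)/2 = 14; route endpoints left of it (closer to Firm A at 13) go to Firm A, those right go to Firm B.
  Eastvale at 2 (w=2) → Firm A
  Southcross at 3 (w=60) → Firm A
  Northgate at 4 (w=450) → Firm A
  Hillcrest at 5 (w=80) → Firm A
  Midtown at 10 (w=90) → Firm A
  Westmoor at 16 (w=90) → Firm B
  Lakeside at 20 (w=50) → Firm B
Firm A captures 682; Firm B captures 140.

682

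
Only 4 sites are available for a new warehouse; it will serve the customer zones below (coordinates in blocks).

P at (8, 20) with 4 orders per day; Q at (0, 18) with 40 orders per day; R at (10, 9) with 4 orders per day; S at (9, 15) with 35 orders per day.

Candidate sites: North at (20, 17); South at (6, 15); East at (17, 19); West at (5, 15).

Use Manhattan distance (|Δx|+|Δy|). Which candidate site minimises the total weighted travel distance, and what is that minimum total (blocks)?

South, total 533 blocks

Total weighted distance at each candidate:
  North (20, 17): total = 1427
  South (6, 15): total = 533
  East (17, 19): total = 1248
  West (5, 15): total = 536
Minimum is at South with total 533 blocks.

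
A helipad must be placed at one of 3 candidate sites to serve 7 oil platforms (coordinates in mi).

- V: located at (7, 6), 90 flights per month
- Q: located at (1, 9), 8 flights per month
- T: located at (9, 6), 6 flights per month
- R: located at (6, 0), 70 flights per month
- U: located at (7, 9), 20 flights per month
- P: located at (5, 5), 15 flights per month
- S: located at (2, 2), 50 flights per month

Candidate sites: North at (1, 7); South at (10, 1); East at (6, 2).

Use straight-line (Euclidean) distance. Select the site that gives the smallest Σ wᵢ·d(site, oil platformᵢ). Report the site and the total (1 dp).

Total weighted distance at each candidate:
  North (1, 7): total = 1662.5
  South (10, 1): total = 1610.4
  East (6, 2): total = 998.8
Minimum is at East with total 998.8 mi.

East, total 998.8 mi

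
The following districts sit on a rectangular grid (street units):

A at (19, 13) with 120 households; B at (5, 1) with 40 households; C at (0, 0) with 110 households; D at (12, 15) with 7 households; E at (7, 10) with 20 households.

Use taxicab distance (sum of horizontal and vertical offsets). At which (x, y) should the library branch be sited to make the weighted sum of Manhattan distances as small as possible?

Manhattan distance separates: Σwᵢ(|x−xᵢ|+|y−yᵢ|) = Σwᵢ|x−xᵢ| + Σwᵢ|y−yᵢ|, so x and y are optimised independently as 1-D weighted medians.
Total weight W = 297; half = 148.5.
x-coordinate, sorted with cumulative weight:
  x=0 (C, w=110) cum 110
  x=5 (B, w=40) cum 150  ← median
  x=7 (E, w=20) cum 170
  x=12 (D, w=7) cum 177
  x=19 (A, w=120) cum 297
⇒ x* = 5
y-coordinate, sorted with cumulative weight:
  y=0 (C, w=110) cum 110
  y=1 (B, w=40) cum 150  ← median
  y=10 (E, w=20) cum 170
  y=13 (A, w=120) cum 290
  y=15 (D, w=7) cum 297
⇒ y* = 1

(5, 1)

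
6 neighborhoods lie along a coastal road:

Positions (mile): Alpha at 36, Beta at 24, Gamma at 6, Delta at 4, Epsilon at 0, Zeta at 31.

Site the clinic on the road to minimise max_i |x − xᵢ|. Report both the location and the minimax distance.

The 1-center on a line is the midpoint of the two extreme points: leftmost at 0, rightmost at 36.
Optimal location = (0 + 36)/2 = 18; maximum distance = (36 − 0)/2 = 18.

location 18, max distance 18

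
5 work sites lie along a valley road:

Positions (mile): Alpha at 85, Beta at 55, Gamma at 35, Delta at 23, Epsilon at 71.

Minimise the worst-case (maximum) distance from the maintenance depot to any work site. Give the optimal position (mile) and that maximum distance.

The 1-center on a line is the midpoint of the two extreme points: leftmost at 23, rightmost at 85.
Optimal location = (23 + 85)/2 = 54; maximum distance = (85 − 23)/2 = 31.

location 54, max distance 31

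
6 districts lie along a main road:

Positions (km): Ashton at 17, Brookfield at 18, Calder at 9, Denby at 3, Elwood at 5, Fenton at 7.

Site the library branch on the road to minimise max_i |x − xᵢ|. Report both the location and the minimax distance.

The 1-center on a line is the midpoint of the two extreme points: leftmost at 3, rightmost at 18.
Optimal location = (3 + 18)/2 = 10.5; maximum distance = (18 − 3)/2 = 7.5.

location 10.5, max distance 7.5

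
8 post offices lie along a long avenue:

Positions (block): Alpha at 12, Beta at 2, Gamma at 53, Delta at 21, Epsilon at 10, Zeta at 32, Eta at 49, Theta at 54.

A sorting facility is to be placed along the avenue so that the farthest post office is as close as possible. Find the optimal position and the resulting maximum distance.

location 28, max distance 26

The 1-center on a line is the midpoint of the two extreme points: leftmost at 2, rightmost at 54.
Optimal location = (2 + 54)/2 = 28; maximum distance = (54 − 2)/2 = 26.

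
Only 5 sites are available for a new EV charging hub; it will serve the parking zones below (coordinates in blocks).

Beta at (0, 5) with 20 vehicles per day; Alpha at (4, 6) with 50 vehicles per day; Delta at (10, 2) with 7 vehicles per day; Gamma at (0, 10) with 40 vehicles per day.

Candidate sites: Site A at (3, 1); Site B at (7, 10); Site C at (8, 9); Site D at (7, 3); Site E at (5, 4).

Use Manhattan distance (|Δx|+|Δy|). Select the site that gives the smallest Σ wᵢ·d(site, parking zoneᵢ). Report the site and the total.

Site E, total 759 blocks

Total weighted distance at each candidate:
  Site A (3, 1): total = 976
  Site B (7, 10): total = 947
  Site C (8, 9): total = 1013
  Site D (7, 3): total = 1068
  Site E (5, 4): total = 759
Minimum is at Site E with total 759 blocks.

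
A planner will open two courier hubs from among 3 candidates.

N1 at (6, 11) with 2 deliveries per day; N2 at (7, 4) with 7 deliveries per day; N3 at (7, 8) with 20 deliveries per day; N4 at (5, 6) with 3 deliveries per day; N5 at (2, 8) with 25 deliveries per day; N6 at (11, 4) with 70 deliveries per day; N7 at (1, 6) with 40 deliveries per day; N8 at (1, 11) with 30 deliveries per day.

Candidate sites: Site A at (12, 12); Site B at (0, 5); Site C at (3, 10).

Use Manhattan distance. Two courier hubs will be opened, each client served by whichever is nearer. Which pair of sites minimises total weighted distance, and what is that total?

{Site A, Site C}, total 1251

Evaluate every pair (each demand assigned to the nearer of the two):
  {Site A, Site C}: total = 1251
  {Site B, Site C}: total = 1287
  {Site A, Site B}: total = 1313
Best pair: {Site A, Site C} with total 1251.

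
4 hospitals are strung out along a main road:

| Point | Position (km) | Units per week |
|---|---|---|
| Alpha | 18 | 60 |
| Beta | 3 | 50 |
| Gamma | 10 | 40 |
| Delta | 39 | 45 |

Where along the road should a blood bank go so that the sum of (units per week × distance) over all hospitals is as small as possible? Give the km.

For a sum of weighted absolute distances on a line, the optimum is the weighted median (not the mean). Total weight W = 195; half-weight = 97.5.
Sort by position and accumulate weight:
  km 3 (Beta, w=50) → cum 50
  km 10 (Gamma, w=40) → cum 90
  km 18 (Alpha, w=60) → cum 150  ≥ 97.5 → median here
  km 39 (Delta, w=45) → cum 195
Optimal location: km 18.

x = 18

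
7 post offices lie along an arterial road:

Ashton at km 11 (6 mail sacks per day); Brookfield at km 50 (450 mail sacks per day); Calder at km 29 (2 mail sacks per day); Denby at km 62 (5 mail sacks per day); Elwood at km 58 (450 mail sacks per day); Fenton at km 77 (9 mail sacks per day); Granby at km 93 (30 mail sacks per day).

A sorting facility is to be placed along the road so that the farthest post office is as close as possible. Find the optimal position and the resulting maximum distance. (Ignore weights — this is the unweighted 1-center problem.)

location 52, max distance 41

The 1-center on a line is the midpoint of the two extreme points: leftmost at 11, rightmost at 93.
Optimal location = (11 + 93)/2 = 52; maximum distance = (93 − 11)/2 = 41.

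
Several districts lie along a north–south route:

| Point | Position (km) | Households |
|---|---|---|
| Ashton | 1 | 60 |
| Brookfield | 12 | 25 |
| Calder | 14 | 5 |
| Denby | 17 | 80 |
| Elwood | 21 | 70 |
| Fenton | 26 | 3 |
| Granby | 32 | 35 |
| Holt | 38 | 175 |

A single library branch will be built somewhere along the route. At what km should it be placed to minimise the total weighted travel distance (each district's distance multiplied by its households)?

For a sum of weighted absolute distances on a line, the optimum is the weighted median (not the mean). Total weight W = 453; half-weight = 226.5.
Sort by position and accumulate weight:
  km 1 (Ashton, w=60) → cum 60
  km 12 (Brookfield, w=25) → cum 85
  km 14 (Calder, w=5) → cum 90
  km 17 (Denby, w=80) → cum 170
  km 21 (Elwood, w=70) → cum 240  ≥ 226.5 → median here
  km 26 (Fenton, w=3) → cum 243
  km 32 (Granby, w=35) → cum 278
  km 38 (Holt, w=175) → cum 453
Optimal location: km 21.

x = 21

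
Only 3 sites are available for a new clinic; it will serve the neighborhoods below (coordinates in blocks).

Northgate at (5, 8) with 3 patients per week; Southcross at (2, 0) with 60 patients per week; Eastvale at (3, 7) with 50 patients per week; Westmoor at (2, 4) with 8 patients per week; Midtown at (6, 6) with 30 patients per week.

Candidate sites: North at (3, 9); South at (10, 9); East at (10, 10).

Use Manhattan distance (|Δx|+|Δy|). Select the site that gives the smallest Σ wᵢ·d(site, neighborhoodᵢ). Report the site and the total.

Total weighted distance at each candidate:
  North (3, 9): total = 937
  South (10, 9): total = 1802
  East (10, 10): total = 1953
Minimum is at North with total 937 blocks.

North, total 937 blocks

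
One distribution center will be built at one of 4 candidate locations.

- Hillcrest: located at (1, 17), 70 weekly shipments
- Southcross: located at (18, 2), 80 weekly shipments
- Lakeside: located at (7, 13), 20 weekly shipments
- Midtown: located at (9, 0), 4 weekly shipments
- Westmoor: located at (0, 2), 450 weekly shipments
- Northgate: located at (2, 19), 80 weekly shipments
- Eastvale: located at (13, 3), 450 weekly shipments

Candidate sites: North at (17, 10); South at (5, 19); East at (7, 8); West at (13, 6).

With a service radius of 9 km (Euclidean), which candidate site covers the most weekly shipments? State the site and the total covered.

West, covering 534

Coverage radius r = 9 km; a point is covered iff (Δx)²+(Δy)² ≤ 9² = 81.
  North (17, 10): covers {Southcross, Eastvale} → 530
  South (5, 19): covers {Hillcrest, Lakeside, Northgate} → 170
  East (7, 8): covers {Lakeside, Midtown, Eastvale} → 474
  West (13, 6): covers {Southcross, Midtown, Eastvale} → 534
Maximum coverage at West: 534 weekly shipments.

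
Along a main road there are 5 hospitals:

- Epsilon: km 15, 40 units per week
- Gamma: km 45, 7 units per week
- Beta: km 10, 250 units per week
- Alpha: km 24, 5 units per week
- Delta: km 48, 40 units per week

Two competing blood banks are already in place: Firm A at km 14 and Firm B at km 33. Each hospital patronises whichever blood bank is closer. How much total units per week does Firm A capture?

290

The indifferent point is the midpoint (14+33)/2 = 23.5; hospitals left of it (closer to Firm A at 14) go to Firm A, those right go to Firm B.
  Beta at 10 (w=250) → Firm A
  Epsilon at 15 (w=40) → Firm A
  Alpha at 24 (w=5) → Firm B
  Gamma at 45 (w=7) → Firm B
  Delta at 48 (w=40) → Firm B
Firm A captures 290; Firm B captures 52.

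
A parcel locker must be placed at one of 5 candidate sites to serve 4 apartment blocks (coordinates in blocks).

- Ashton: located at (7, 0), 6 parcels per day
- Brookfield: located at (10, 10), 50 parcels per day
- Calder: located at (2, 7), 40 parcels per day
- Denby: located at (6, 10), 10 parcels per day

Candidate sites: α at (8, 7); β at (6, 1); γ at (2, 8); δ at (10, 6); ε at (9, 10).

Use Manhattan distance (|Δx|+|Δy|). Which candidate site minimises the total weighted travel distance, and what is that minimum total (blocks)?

ε, total 552 blocks

Total weighted distance at each candidate:
  α (8, 7): total = 588
  β (6, 1): total = 1152
  γ (2, 8): total = 678
  δ (10, 6): total = 694
  ε (9, 10): total = 552
Minimum is at ε with total 552 blocks.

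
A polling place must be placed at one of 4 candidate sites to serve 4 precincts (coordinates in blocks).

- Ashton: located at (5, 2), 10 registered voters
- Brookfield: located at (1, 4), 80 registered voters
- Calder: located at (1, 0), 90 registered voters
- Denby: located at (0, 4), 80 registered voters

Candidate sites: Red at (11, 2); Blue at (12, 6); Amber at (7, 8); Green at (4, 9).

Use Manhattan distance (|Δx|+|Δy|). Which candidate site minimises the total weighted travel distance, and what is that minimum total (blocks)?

Green, total 2520 blocks

Total weighted distance at each candidate:
  Red (11, 2): total = 3140
  Blue (12, 6): total = 3800
  Amber (7, 8): total = 3020
  Green (4, 9): total = 2520
Minimum is at Green with total 2520 blocks.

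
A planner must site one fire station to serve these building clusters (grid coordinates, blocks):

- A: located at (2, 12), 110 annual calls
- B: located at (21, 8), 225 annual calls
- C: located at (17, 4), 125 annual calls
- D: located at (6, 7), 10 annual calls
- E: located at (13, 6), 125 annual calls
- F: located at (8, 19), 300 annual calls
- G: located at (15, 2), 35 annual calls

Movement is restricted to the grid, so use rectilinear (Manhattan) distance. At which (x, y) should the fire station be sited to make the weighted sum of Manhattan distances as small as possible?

(13, 8)

Manhattan distance separates: Σwᵢ(|x−xᵢ|+|y−yᵢ|) = Σwᵢ|x−xᵢ| + Σwᵢ|y−yᵢ|, so x and y are optimised independently as 1-D weighted medians.
Total weight W = 930; half = 465.
x-coordinate, sorted with cumulative weight:
  x=2 (A, w=110) cum 110
  x=6 (D, w=10) cum 120
  x=8 (F, w=300) cum 420
  x=13 (E, w=125) cum 545  ← median
  x=15 (G, w=35) cum 580
  x=17 (C, w=125) cum 705
  x=21 (B, w=225) cum 930
⇒ x* = 13
y-coordinate, sorted with cumulative weight:
  y=2 (G, w=35) cum 35
  y=4 (C, w=125) cum 160
  y=6 (E, w=125) cum 285
  y=7 (D, w=10) cum 295
  y=8 (B, w=225) cum 520  ← median
  y=12 (A, w=110) cum 630
  y=19 (F, w=300) cum 930
⇒ y* = 8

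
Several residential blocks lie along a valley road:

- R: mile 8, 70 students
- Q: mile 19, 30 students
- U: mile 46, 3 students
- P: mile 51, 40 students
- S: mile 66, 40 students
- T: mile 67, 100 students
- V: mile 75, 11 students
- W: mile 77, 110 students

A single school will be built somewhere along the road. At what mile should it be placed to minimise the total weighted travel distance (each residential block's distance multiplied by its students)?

x = 67

For a sum of weighted absolute distances on a line, the optimum is the weighted median (not the mean). Total weight W = 404; half-weight = 202.
Sort by position and accumulate weight:
  mile 8 (R, w=70) → cum 70
  mile 19 (Q, w=30) → cum 100
  mile 46 (U, w=3) → cum 103
  mile 51 (P, w=40) → cum 143
  mile 66 (S, w=40) → cum 183
  mile 67 (T, w=100) → cum 283  ≥ 202 → median here
  mile 75 (V, w=11) → cum 294
  mile 77 (W, w=110) → cum 404
Optimal location: mile 67.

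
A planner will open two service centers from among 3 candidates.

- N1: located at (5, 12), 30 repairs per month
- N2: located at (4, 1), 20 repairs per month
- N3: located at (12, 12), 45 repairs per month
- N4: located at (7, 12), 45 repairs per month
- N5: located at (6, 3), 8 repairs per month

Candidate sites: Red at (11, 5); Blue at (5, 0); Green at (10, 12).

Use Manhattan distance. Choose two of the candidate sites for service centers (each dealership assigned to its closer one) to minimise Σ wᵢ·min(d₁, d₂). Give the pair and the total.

{Blue, Green}, total 447

Evaluate every pair (each demand assigned to the nearer of the two):
  {Blue, Green}: total = 447
  {Red, Green}: total = 651
  {Red, Blue}: total = 1287
Best pair: {Blue, Green} with total 447.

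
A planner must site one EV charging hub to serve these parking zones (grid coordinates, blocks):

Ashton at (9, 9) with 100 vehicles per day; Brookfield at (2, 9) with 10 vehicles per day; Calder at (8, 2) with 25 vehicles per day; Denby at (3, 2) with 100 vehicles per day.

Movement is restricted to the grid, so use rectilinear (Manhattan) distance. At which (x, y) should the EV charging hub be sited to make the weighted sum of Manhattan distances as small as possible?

Manhattan distance separates: Σwᵢ(|x−xᵢ|+|y−yᵢ|) = Σwᵢ|x−xᵢ| + Σwᵢ|y−yᵢ|, so x and y are optimised independently as 1-D weighted medians.
Total weight W = 235; half = 117.5.
x-coordinate, sorted with cumulative weight:
  x=2 (Brookfield, w=10) cum 10
  x=3 (Denby, w=100) cum 110
  x=8 (Calder, w=25) cum 135  ← median
  x=9 (Ashton, w=100) cum 235
⇒ x* = 8
y-coordinate, sorted with cumulative weight:
  y=2 (Calder, w=25) cum 25
  y=2 (Denby, w=100) cum 125  ← median
  y=9 (Ashton, w=100) cum 225
  y=9 (Brookfield, w=10) cum 235
⇒ y* = 2

(8, 2)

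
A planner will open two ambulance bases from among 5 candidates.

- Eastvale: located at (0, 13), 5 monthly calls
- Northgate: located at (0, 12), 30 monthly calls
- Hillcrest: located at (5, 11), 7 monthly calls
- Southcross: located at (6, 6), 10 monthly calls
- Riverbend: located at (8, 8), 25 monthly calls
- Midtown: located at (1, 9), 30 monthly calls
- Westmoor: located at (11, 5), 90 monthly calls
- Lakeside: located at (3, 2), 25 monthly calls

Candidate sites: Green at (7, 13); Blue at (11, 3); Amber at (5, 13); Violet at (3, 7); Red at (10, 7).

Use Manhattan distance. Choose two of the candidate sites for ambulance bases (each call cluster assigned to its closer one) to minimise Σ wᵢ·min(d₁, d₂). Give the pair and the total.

Evaluate every pair (each demand assigned to the nearer of the two):
  {Blue, Violet}: total = 942
  {Violet, Red}: total = 957
  {Blue, Amber}: total = 1144
  {Amber, Red}: total = 1154
  {Green, Blue}: total = 1238
  {Green, Red}: total = 1298
  {Blue, Red}: total = 1453
  {Amber, Violet}: total = 1554
  {Green, Violet}: total = 1638
  {Green, Amber}: total = 2094
Best pair: {Blue, Violet} with total 942.

{Blue, Violet}, total 942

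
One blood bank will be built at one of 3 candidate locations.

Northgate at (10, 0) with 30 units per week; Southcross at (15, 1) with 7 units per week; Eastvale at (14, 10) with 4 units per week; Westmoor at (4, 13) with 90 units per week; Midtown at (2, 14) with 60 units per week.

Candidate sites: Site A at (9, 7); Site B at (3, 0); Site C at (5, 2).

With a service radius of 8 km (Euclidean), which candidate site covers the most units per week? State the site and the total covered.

Site A, covering 124

Coverage radius r = 8 km; a point is covered iff (Δx)²+(Δy)² ≤ 8² = 64.
  Site A (9, 7): covers {Northgate, Eastvale, Westmoor} → 124
  Site B (3, 0): covers {Northgate} → 30
  Site C (5, 2): covers {Northgate} → 30
Maximum coverage at Site A: 124 units per week.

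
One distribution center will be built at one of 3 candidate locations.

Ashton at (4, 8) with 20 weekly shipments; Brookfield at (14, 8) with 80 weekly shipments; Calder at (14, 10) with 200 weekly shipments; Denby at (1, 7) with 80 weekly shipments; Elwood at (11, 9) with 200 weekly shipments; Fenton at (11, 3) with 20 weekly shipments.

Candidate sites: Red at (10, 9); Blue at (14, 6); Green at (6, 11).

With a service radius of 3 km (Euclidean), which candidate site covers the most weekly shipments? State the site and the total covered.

Coverage radius r = 3 km; a point is covered iff (Δx)²+(Δy)² ≤ 3² = 9.
  Red (10, 9): covers {Elwood} → 200
  Blue (14, 6): covers {Brookfield} → 80
  Green (6, 11): covers {none} → 0
Maximum coverage at Red: 200 weekly shipments.

Red, covering 200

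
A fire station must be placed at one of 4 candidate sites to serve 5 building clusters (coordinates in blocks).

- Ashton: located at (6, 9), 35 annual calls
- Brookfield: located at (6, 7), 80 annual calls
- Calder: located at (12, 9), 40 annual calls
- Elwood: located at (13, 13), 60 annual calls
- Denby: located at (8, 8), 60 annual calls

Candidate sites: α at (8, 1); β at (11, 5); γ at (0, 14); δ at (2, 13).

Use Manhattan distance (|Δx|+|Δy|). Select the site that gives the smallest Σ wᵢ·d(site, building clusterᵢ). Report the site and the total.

β, total 2035 blocks

Total weighted distance at each candidate:
  α (8, 1): total = 2910
  β (11, 5): total = 2035
  γ (0, 14): total = 3785
  δ (2, 13): total = 2960
Minimum is at β with total 2035 blocks.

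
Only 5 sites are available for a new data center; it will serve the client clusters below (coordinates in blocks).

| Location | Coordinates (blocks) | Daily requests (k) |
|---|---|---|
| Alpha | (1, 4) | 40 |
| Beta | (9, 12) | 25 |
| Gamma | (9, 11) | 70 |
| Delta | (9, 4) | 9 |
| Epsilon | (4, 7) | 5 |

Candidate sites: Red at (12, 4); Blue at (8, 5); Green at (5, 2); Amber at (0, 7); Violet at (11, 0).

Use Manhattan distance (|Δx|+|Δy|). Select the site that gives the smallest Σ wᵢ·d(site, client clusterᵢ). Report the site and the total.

Blue, total 1058 blocks

Total weighted distance at each candidate:
  Red (12, 4): total = 1497
  Blue (8, 5): total = 1058
  Green (5, 2): total = 1584
  Amber (0, 7): total = 1548
  Violet (11, 0): total = 1944
Minimum is at Blue with total 1058 blocks.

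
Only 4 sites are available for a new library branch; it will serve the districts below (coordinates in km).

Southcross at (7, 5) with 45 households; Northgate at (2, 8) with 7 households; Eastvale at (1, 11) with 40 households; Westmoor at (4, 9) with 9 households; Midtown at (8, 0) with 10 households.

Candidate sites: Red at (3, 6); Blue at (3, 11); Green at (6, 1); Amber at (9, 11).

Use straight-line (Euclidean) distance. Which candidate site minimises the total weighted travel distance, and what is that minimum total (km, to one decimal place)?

Total weighted distance at each candidate:
  Red (3, 6): total = 523.2
  Blue (3, 11): total = 567.6
  Green (6, 1): total = 785.8
  Amber (9, 11): total = 816.8
Minimum is at Red with total 523.2 km.

Red, total 523.2 km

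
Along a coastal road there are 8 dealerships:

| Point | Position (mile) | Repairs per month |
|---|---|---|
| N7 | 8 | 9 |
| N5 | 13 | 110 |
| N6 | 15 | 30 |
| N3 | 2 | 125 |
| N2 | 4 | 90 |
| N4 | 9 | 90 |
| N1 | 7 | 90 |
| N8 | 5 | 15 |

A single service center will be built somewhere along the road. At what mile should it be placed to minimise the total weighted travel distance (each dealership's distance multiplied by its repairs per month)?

For a sum of weighted absolute distances on a line, the optimum is the weighted median (not the mean). Total weight W = 559; half-weight = 279.5.
Sort by position and accumulate weight:
  mile 2 (N3, w=125) → cum 125
  mile 4 (N2, w=90) → cum 215
  mile 5 (N8, w=15) → cum 230
  mile 7 (N1, w=90) → cum 320  ≥ 279.5 → median here
  mile 8 (N7, w=9) → cum 329
  mile 9 (N4, w=90) → cum 419
  mile 13 (N5, w=110) → cum 529
  mile 15 (N6, w=30) → cum 559
Optimal location: mile 7.

x = 7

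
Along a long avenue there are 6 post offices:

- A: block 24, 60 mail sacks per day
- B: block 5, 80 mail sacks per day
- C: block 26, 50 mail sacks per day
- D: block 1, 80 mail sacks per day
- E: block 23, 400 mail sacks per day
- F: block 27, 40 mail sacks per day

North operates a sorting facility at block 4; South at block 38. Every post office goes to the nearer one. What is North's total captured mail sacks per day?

The indifferent point is the midpoint (4+38)/2 = 21; post offices left of it (closer to North at 4) go to North, those right go to South.
  D at 1 (w=80) → North
  B at 5 (w=80) → North
  E at 23 (w=400) → South
  A at 24 (w=60) → South
  C at 26 (w=50) → South
  F at 27 (w=40) → South
North captures 160; South captures 550.

160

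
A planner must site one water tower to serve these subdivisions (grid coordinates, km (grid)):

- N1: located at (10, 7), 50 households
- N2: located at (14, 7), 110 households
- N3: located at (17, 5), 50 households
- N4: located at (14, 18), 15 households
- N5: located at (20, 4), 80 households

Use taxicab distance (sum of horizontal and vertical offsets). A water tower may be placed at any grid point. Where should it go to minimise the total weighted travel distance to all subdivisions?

Manhattan distance separates: Σwᵢ(|x−xᵢ|+|y−yᵢ|) = Σwᵢ|x−xᵢ| + Σwᵢ|y−yᵢ|, so x and y are optimised independently as 1-D weighted medians.
Total weight W = 305; half = 152.5.
x-coordinate, sorted with cumulative weight:
  x=10 (N1, w=50) cum 50
  x=14 (N2, w=110) cum 160  ← median
  x=14 (N4, w=15) cum 175
  x=17 (N3, w=50) cum 225
  x=20 (N5, w=80) cum 305
⇒ x* = 14
y-coordinate, sorted with cumulative weight:
  y=4 (N5, w=80) cum 80
  y=5 (N3, w=50) cum 130
  y=7 (N1, w=50) cum 180  ← median
  y=7 (N2, w=110) cum 290
  y=18 (N4, w=15) cum 305
⇒ y* = 7

(14, 7)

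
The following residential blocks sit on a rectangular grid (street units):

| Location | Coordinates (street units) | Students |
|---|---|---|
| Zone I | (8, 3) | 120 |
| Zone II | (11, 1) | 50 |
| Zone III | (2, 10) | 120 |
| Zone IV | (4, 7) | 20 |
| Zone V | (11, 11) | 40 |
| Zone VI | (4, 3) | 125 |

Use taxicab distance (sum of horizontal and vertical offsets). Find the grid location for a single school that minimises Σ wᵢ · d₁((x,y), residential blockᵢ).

(4, 3)

Manhattan distance separates: Σwᵢ(|x−xᵢ|+|y−yᵢ|) = Σwᵢ|x−xᵢ| + Σwᵢ|y−yᵢ|, so x and y are optimised independently as 1-D weighted medians.
Total weight W = 475; half = 237.5.
x-coordinate, sorted with cumulative weight:
  x=2 (Zone III, w=120) cum 120
  x=4 (Zone IV, w=20) cum 140
  x=4 (Zone VI, w=125) cum 265  ← median
  x=8 (Zone I, w=120) cum 385
  x=11 (Zone II, w=50) cum 435
  x=11 (Zone V, w=40) cum 475
⇒ x* = 4
y-coordinate, sorted with cumulative weight:
  y=1 (Zone II, w=50) cum 50
  y=3 (Zone I, w=120) cum 170
  y=3 (Zone VI, w=125) cum 295  ← median
  y=7 (Zone IV, w=20) cum 315
  y=10 (Zone III, w=120) cum 435
  y=11 (Zone V, w=40) cum 475
⇒ y* = 3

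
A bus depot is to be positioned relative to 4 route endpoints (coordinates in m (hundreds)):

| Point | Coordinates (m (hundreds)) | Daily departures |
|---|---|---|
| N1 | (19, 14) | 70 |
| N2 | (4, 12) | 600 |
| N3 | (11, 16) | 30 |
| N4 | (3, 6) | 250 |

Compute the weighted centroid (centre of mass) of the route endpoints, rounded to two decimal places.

The minimiser of Σwᵢ‖p−pᵢ‖² is the weighted centroid p* = (Σwᵢpᵢ)/(Σwᵢ).
Σwᵢ = 950.
Σwᵢxᵢ = 70·19 + 600·4 + 30·11 + 250·3 = 4810.
Σwᵢyᵢ = 70·14 + 600·12 + 30·16 + 250·6 = 10160.
x* = 4810/950 = 5.06, y* = 10160/950 = 10.69.

(5.06, 10.69)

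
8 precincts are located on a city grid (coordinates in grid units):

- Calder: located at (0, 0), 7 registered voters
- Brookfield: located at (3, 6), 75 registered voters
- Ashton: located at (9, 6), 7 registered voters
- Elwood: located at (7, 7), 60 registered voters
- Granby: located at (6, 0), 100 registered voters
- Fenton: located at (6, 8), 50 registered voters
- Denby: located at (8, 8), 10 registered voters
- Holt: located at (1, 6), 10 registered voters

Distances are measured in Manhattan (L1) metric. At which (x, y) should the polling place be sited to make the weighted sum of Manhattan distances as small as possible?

(6, 6)

Manhattan distance separates: Σwᵢ(|x−xᵢ|+|y−yᵢ|) = Σwᵢ|x−xᵢ| + Σwᵢ|y−yᵢ|, so x and y are optimised independently as 1-D weighted medians.
Total weight W = 319; half = 159.5.
x-coordinate, sorted with cumulative weight:
  x=0 (Calder, w=7) cum 7
  x=1 (Holt, w=10) cum 17
  x=3 (Brookfield, w=75) cum 92
  x=6 (Granby, w=100) cum 192  ← median
  x=6 (Fenton, w=50) cum 242
  x=7 (Elwood, w=60) cum 302
  x=8 (Denby, w=10) cum 312
  x=9 (Ashton, w=7) cum 319
⇒ x* = 6
y-coordinate, sorted with cumulative weight:
  y=0 (Calder, w=7) cum 7
  y=0 (Granby, w=100) cum 107
  y=6 (Brookfield, w=75) cum 182  ← median
  y=6 (Ashton, w=7) cum 189
  y=6 (Holt, w=10) cum 199
  y=7 (Elwood, w=60) cum 259
  y=8 (Fenton, w=50) cum 309
  y=8 (Denby, w=10) cum 319
⇒ y* = 6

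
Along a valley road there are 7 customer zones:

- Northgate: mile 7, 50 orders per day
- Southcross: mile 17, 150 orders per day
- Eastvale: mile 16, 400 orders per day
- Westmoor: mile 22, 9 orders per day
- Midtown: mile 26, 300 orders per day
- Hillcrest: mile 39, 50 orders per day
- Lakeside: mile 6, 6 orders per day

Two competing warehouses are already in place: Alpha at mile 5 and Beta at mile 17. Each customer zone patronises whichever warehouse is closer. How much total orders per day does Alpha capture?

56

The indifferent point is the midpoint (5+17)/2 = 11; customer zones left of it (closer to Alpha at 5) go to Alpha, those right go to Beta.
  Lakeside at 6 (w=6) → Alpha
  Northgate at 7 (w=50) → Alpha
  Eastvale at 16 (w=400) → Beta
  Southcross at 17 (w=150) → Beta
  Westmoor at 22 (w=9) → Beta
  Midtown at 26 (w=300) → Beta
  Hillcrest at 39 (w=50) → Beta
Alpha captures 56; Beta captures 909.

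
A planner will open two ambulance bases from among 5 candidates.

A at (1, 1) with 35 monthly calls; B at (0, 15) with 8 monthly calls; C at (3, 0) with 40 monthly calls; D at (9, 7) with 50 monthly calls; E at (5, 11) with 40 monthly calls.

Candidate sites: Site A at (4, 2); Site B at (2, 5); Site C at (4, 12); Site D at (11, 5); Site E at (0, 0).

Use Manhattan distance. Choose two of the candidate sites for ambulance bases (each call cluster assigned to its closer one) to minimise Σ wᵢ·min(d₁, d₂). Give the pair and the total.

{Site C, Site E}, total 826

Evaluate every pair (each demand assigned to the nearer of the two):
  {Site C, Site E}: total = 826
  {Site A, Site C}: total = 896
  {Site D, Site E}: total = 990
  {Site A, Site D}: total = 996
  {Site B, Site C}: total = 1001
  {Site B, Site D}: total = 1071
  {Site B, Site E}: total = 1096
  {Site A, Site B}: total = 1166
  {Site A, Site E}: total = 1210
  {Site C, Site D}: total = 1346
Best pair: {Site C, Site E} with total 826.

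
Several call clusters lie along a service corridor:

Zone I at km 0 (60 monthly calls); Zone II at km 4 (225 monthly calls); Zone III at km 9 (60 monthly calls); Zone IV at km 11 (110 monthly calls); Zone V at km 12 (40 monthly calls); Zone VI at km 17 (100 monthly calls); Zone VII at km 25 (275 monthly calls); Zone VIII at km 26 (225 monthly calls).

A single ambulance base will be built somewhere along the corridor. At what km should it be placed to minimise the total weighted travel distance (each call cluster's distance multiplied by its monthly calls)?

x = 17

For a sum of weighted absolute distances on a line, the optimum is the weighted median (not the mean). Total weight W = 1095; half-weight = 547.5.
Sort by position and accumulate weight:
  km 0 (Zone I, w=60) → cum 60
  km 4 (Zone II, w=225) → cum 285
  km 9 (Zone III, w=60) → cum 345
  km 11 (Zone IV, w=110) → cum 455
  km 12 (Zone V, w=40) → cum 495
  km 17 (Zone VI, w=100) → cum 595  ≥ 547.5 → median here
  km 25 (Zone VII, w=275) → cum 870
  km 26 (Zone VIII, w=225) → cum 1095
Optimal location: km 17.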